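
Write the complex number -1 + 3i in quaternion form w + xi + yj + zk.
-1 + 3i + 0j + 0k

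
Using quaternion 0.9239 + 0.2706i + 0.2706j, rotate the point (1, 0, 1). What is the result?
(1.354, -0.354, 0.207)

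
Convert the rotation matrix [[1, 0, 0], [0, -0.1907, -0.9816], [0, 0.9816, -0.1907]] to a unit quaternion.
0.6361 + 0.7716i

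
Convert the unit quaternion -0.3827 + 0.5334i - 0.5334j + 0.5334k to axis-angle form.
axis = (√3/3, -√3/3, √3/3), θ = 5π/4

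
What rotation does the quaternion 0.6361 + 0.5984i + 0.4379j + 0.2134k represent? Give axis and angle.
axis = (0.7755, 0.5675, 0.2766), θ = 101°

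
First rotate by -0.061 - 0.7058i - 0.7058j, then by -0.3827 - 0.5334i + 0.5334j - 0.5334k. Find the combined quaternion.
0.0233 - 0.0738i + 0.614j + 0.7855k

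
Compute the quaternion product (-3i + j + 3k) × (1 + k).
-3 - 2i + 4j + 3k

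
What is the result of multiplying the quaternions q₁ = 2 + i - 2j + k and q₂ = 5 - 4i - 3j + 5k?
3 - 10i - 25j + 4k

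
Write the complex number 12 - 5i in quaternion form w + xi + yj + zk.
12 - 5i + 0j + 0k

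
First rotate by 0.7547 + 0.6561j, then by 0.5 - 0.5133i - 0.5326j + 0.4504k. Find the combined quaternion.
0.7268 - 0.6829i - 0.0739j + 0.0031k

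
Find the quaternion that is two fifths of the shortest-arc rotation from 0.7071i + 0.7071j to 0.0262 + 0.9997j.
0.0115 + 0.454i + 0.8909j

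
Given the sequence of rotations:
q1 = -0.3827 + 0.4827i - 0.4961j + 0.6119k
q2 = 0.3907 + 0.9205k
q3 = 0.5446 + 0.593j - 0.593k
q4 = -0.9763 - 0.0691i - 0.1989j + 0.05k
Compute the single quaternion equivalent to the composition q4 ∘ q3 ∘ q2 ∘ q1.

q2 · q1 = -0.7128 + 0.6453i + 0.2505j - 0.1132k
q3 · q2 · q1 = -0.6039 + 0.4328i - 0.6689j - 0.0216k
q4 · q3 · q2 · q1 = 0.4875 - 0.3431i + 0.7933j + 0.1232k
0.4875 - 0.3431i + 0.7933j + 0.1232k


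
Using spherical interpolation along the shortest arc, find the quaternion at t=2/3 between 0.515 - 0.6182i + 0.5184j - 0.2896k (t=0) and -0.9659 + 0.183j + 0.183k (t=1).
0.9321 - 0.2485i + 0.071j - 0.2538k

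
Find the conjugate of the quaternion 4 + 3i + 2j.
4 - 3i - 2j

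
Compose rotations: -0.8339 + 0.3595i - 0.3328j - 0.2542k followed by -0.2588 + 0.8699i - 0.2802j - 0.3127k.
-0.2697 - 0.8513i + 0.4285j + 0.1378k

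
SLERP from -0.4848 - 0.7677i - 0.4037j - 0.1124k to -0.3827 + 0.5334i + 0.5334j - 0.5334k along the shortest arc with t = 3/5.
0.0308 - 0.7531i - 0.574j + 0.32k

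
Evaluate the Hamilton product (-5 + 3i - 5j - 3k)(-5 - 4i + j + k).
45 + 3i + 29j - 7k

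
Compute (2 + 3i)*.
2 - 3i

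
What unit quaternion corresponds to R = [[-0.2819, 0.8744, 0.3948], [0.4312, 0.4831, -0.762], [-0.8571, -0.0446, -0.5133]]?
0.4147 + 0.4325i + 0.7547j - 0.2672k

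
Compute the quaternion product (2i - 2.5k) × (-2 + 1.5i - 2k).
-8 - 4i + 0.25j + 5k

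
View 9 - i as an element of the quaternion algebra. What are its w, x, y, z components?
9 - i + 0j + 0k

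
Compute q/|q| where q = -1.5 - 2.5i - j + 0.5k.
-0.4804 - 0.8006i - 0.3203j + 0.1601k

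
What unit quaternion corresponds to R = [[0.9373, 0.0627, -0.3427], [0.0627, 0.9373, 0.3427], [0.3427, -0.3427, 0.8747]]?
0.9682 - 0.177i - 0.177j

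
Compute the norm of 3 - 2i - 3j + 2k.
√26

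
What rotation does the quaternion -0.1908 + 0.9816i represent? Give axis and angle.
axis = (1, 0, 0), θ = 202°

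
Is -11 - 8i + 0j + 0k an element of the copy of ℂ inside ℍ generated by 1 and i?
Yes. The quaternion -11 - 8i has j- and k-coefficients y = z = 0, so it lies in the complex subalgebra spanned by 1 and i.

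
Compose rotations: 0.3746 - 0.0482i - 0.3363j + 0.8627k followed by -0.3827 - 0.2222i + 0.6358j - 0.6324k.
0.6053 + 0.271i + 0.589j - 0.4617k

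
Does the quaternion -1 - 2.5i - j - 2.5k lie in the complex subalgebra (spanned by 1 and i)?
No. The quaternion -1 - 2.5i - j - 2.5k has j-coefficient y = -1 and k-coefficient z = -2.5, not both zero, so it does not lie in the complex subalgebra spanned by 1 and i.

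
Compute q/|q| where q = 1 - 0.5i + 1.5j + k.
0.4714 - 0.2357i + 0.7071j + 0.4714k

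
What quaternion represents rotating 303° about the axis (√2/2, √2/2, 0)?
-0.8788 + 0.3374i + 0.3374j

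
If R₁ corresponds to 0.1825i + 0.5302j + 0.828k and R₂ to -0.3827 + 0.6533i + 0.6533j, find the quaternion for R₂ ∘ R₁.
-0.4656 + 0.4711i - 0.7438j - 0.0897k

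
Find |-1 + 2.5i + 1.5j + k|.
3.24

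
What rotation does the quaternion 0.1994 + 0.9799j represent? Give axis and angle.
axis = (0, 1, 0), θ = 157°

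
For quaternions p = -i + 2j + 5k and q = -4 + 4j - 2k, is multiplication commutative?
No: pq = 2 - 20i - 10j - 24k ≠ 2 + 28i - 6j - 16k = qp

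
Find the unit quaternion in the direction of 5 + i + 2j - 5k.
0.6742 + 0.1348i + 0.2697j - 0.6742k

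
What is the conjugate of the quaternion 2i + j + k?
-2i - j - k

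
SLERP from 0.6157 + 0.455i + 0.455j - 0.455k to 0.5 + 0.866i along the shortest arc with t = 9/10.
0.5279 + 0.8463i + 0.0506j - 0.0506k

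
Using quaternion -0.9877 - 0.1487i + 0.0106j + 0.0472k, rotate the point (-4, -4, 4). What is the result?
(-4.482, -4.591, 2.616)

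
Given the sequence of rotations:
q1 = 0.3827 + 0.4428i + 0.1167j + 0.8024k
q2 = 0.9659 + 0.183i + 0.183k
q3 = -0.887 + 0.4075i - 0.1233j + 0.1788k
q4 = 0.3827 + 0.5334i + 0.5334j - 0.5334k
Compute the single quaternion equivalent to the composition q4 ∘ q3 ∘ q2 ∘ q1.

q2 · q1 = 0.1418 + 0.4764i + 0.0469j + 0.8664k
q3 · q2 · q1 = -0.469 - 0.48i - 0.327j - 0.6653k
q4 · q3 · q2 · q1 = -0.1039 - 0.9632i + 0.2356j + 0.0772k
-0.1039 - 0.9632i + 0.2356j + 0.0772k


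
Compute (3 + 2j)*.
3 - 2j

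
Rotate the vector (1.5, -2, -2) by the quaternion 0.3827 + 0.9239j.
(-2.475, -2, 0.354)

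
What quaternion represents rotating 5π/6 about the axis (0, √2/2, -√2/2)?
0.2588 + 0.683j - 0.683k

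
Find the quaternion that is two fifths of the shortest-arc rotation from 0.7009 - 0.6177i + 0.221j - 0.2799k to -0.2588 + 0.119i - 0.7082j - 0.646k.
0.6538 - 0.519i + 0.5346j + 0.1317k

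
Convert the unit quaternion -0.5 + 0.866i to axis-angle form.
axis = (1, 0, 0), θ = 4π/3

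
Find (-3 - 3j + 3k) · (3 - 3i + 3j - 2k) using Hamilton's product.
6 + 6i - 27j + 6k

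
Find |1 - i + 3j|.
√11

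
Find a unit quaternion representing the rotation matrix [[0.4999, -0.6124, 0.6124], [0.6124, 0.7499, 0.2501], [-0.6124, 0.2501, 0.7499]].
0.866 + 0.3536j + 0.3536k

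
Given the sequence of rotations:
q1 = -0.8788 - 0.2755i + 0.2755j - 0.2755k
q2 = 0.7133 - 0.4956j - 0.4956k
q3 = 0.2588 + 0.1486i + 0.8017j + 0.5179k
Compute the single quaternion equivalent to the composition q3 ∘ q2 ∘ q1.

q2 · q1 = -0.6268 + 0.0766i + 0.7686j + 0.1025k
q3 · q2 · q1 = -0.8429 - 0.3892i - 0.2792j - 0.2453k
-0.8429 - 0.3892i - 0.2792j - 0.2453k


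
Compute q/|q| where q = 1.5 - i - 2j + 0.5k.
0.5477 - 0.3651i - 0.7303j + 0.1826k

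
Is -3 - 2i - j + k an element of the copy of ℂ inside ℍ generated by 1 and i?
No. The quaternion -3 - 2i - j + k has j-coefficient y = -1 and k-coefficient z = 1, not both zero, so it does not lie in the complex subalgebra spanned by 1 and i.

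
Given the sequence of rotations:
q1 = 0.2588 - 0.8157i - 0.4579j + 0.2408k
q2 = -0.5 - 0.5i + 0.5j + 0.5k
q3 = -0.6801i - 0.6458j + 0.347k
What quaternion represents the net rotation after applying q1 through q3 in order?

q2 · q1 = -0.4287 + 0.6278i + 0.0709j + 0.6458k
q3 · q2 · q1 = 0.2487 - 0.1501i + 0.9339j + 0.2085k
0.2487 - 0.1501i + 0.9339j + 0.2085k


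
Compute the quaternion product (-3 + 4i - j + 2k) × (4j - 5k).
14 - 3i + 8j + 31k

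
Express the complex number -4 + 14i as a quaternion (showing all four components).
-4 + 14i + 0j + 0k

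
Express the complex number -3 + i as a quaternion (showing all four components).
-3 + i + 0j + 0k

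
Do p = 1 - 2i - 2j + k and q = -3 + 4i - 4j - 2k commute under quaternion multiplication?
No: pq = -1 + 18i + 2j + 11k ≠ -1 + 2i + 2j - 21k = qp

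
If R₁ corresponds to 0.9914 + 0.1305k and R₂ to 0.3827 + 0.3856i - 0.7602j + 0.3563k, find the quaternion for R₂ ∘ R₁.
0.3329 + 0.2831i - 0.804j + 0.4032k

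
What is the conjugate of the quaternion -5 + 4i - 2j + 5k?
-5 - 4i + 2j - 5k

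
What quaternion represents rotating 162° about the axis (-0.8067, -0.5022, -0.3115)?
0.1564 - 0.7968i - 0.496j - 0.3077k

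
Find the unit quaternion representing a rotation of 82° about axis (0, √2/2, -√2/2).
0.7547 + 0.4639j - 0.4639k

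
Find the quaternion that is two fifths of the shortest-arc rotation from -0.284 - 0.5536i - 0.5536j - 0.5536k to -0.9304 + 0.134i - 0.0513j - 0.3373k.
-0.6514 - 0.3212i - 0.4114j - 0.5507k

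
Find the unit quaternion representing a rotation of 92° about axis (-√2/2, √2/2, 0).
0.6947 - 0.5087i + 0.5087j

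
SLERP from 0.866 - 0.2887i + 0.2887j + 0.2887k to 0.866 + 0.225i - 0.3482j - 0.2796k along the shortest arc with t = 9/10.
0.9131 + 0.1753i - 0.2904j - 0.2263k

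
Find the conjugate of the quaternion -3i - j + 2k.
3i + j - 2k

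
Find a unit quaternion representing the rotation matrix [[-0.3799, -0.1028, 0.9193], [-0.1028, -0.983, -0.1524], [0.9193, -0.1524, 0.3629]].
0.5568i - 0.0923j + 0.8255k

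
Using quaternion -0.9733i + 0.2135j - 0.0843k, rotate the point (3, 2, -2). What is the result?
(1.524, -2.992, 2.392)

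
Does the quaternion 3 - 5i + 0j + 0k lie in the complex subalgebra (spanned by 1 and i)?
Yes. The quaternion 3 - 5i has j- and k-coefficients y = z = 0, so it lies in the complex subalgebra spanned by 1 and i.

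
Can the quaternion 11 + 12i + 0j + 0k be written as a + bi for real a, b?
Yes. The quaternion 11 + 12i has j- and k-coefficients y = z = 0, so it lies in the complex subalgebra spanned by 1 and i.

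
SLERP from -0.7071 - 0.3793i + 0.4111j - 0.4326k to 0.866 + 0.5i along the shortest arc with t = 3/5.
-0.8431 - 0.4745i + 0.1743j - 0.1834k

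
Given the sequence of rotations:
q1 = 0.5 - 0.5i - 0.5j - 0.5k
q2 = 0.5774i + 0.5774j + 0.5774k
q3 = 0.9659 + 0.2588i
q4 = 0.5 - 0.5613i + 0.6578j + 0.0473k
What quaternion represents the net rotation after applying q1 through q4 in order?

q2 · q1 = 0.8661 + 0.2887i + 0.2887j + 0.2887k
q3 · q2 · q1 = 0.7619 + 0.503i + 0.2041j + 0.3536k
q4 · q3 · q2 · q1 = 0.5123 + 0.0468i + 0.8255j - 0.2326k
0.5123 + 0.0468i + 0.8255j - 0.2326k


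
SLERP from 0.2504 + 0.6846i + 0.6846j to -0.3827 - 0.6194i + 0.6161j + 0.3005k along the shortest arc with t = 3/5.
0.437 + 0.8633i - 0.0964j - 0.2334k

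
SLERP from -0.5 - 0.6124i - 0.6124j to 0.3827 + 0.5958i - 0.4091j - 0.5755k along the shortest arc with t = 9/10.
-0.4302 - 0.6479i + 0.3085j + 0.5477k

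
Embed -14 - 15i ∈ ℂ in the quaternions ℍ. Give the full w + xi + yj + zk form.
-14 - 15i + 0j + 0k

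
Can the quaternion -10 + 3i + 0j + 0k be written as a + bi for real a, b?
Yes. The quaternion -10 + 3i has j- and k-coefficients y = z = 0, so it lies in the complex subalgebra spanned by 1 and i.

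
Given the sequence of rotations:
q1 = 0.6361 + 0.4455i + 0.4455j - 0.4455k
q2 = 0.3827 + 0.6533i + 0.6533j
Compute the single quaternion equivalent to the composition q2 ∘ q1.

q2 · q1 = -0.3387 + 0.295i + 0.8771j - 0.1705k
-0.3387 + 0.295i + 0.8771j - 0.1705k


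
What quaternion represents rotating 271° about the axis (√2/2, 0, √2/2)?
-0.7133 + 0.4956i + 0.4956k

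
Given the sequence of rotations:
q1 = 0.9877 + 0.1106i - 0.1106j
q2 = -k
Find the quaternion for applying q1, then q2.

q2 · q1 = -0.1106i - 0.1106j - 0.9877k
-0.1106i - 0.1106j - 0.9877k


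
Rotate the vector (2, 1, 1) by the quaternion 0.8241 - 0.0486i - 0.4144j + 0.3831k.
(-0.585, 1.808, 1.546)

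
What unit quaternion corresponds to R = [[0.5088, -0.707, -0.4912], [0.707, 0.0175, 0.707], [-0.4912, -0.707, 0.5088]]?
0.7133 - 0.4956i + 0.4956k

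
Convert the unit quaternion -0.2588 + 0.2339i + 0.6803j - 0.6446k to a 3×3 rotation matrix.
[[-0.7566, -0.0154, -0.6537], [0.6519, 0.0596, -0.756], [0.0506, -0.9981, -0.035]]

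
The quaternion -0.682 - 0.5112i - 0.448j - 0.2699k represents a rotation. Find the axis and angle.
axis = (-0.699, -0.6126, -0.369), θ = 266°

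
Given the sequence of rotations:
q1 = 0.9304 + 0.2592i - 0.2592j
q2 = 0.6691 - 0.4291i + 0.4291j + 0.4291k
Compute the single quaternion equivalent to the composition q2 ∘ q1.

q2 · q1 = 0.845 - 0.1146i + 0.337j + 0.3992k
0.845 - 0.1146i + 0.337j + 0.3992k


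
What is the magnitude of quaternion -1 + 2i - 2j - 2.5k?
3.905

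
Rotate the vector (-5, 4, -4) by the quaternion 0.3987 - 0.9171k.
(6.336, 0.928, -4)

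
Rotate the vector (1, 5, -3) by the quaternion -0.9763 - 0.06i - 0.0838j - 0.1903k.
(-1.453, 5.239, -2.332)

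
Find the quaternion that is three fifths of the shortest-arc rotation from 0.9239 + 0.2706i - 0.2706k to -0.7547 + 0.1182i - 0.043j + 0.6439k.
0.8566 + 0.0399i + 0.0267j - 0.5138k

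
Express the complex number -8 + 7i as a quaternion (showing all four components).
-8 + 7i + 0j + 0k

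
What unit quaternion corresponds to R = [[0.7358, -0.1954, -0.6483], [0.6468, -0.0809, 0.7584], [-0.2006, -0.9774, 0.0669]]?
0.6561 - 0.6614i - 0.1706j + 0.3209k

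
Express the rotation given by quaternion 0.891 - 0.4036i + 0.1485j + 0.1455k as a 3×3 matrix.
[[0.9136, -0.3792, 0.1472], [0.1394, 0.6319, 0.7624], [-0.3821, -0.676, 0.6301]]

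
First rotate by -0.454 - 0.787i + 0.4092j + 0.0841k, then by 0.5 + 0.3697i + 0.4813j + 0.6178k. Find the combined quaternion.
-0.185 - 0.7737i - 0.5312j + 0.2916k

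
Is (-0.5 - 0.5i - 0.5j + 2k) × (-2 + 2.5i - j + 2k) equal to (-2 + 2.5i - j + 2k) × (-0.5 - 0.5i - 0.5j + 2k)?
No: pq = -2.25 + 0.75i + 7.5j - 3.25k ≠ -2.25 - 1.25i - 4.5j - 6.75k = qp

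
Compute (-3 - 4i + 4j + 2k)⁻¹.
-0.0667 + 0.0889i - 0.0889j - 0.0444k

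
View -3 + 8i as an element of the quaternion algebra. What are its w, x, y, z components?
-3 + 8i + 0j + 0k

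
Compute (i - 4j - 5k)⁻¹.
-0.0238i + 0.0952j + 0.119k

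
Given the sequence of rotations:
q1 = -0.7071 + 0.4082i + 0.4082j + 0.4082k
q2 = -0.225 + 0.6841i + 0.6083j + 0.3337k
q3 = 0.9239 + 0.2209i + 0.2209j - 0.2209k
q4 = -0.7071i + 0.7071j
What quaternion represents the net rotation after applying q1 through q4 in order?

q2 · q1 = -0.5047 - 0.4635i - 0.665j - 0.2969k
q3 · q2 · q1 = -0.2826 - 0.7522i - 0.5579j - 0.2073k
q4 · q3 · q2 · q1 = -0.1374 + 0.0532i - 0.3464j + 0.9264k
-0.1374 + 0.0532i - 0.3464j + 0.9264k


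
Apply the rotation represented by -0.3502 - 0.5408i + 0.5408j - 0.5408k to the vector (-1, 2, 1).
(-1.551, -1.097, -1.546)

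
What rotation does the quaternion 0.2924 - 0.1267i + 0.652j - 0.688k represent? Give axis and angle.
axis = (-0.1325, 0.6818, -0.7194), θ = 146°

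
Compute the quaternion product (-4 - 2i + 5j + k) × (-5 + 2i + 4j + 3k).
1 + 13i - 33j - 35k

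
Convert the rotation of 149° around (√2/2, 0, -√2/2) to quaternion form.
0.2672 + 0.6814i - 0.6814k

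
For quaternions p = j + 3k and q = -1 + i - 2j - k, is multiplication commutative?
No: pq = 5 + 5i + 2j - 4k ≠ 5 - 5i - 4j - 2k = qp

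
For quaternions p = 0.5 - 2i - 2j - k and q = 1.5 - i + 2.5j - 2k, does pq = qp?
No: pq = 1.75 + 3i - 4.75j - 9.5k ≠ 1.75 - 10i + 1.25j + 4.5k = qp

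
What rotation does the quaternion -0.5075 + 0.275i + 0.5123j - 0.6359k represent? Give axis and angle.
axis = (0.3192, 0.5946, -0.738), θ = 241°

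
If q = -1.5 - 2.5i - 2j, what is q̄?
-1.5 + 2.5i + 2j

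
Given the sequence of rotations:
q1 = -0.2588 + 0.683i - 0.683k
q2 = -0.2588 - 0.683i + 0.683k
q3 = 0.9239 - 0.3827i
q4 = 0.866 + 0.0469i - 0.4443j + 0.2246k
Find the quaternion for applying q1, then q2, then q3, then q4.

q2 · q1 = 1
q3 · q2 · q1 = 0.9239 - 0.3827i
q4 · q3 · q2 · q1 = 0.818 - 0.2881i - 0.4964j + 0.0375k
0.818 - 0.2881i - 0.4964j + 0.0375k


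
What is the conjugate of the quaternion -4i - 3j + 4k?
4i + 3j - 4k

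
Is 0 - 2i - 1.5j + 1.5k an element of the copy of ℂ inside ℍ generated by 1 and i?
No. The quaternion -2i - 1.5j + 1.5k has j-coefficient y = -1.5 and k-coefficient z = 1.5, not both zero, so it does not lie in the complex subalgebra spanned by 1 and i.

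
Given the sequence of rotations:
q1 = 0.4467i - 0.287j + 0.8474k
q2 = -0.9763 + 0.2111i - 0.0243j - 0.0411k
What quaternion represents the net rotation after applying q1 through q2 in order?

q2 · q1 = -0.0664 - 0.4685i + 0.083j - 0.877k
-0.0664 - 0.4685i + 0.083j - 0.877k


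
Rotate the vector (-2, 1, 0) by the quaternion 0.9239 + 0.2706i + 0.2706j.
(-1.561, 0.561, 1.5)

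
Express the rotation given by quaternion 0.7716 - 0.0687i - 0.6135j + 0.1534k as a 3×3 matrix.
[[0.2002, -0.1524, -0.9678], [0.321, 0.9435, -0.0822], [0.9257, -0.2942, 0.2378]]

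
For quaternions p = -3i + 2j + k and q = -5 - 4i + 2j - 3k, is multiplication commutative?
No: pq = -13 + 7i - 23j - 3k ≠ -13 + 23i + 3j - 7k = qp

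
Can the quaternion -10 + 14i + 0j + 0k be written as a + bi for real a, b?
Yes. The quaternion -10 + 14i has j- and k-coefficients y = z = 0, so it lies in the complex subalgebra spanned by 1 and i.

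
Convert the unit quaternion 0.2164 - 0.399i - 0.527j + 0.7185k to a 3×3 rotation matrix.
[[-0.5879, 0.1096, -0.8014], [0.7315, -0.3509, -0.5846], [-0.3453, -0.93, 0.1261]]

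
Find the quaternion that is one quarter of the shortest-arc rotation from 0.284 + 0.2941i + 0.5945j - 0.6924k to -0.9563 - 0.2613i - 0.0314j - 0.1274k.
0.5585 + 0.3381i + 0.5196j - 0.5512k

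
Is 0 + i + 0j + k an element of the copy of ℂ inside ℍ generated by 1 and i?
No. The quaternion i + k has j-coefficient y = 0 and k-coefficient z = 1, not both zero, so it does not lie in the complex subalgebra spanned by 1 and i.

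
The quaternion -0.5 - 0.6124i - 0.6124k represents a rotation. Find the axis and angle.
axis = (-√2/2, 0, -√2/2), θ = 4π/3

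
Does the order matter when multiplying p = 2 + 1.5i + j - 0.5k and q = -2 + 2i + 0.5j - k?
Yes: pq = -8 + 0.25i - 0.5j - 2.25k ≠ -8 + 1.75i - 1.5j + 0.25k = qp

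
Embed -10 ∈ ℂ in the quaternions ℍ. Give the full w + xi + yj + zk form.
-10 + 0i + 0j + 0k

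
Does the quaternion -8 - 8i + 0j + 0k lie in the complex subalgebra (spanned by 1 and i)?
Yes. The quaternion -8 - 8i has j- and k-coefficients y = z = 0, so it lies in the complex subalgebra spanned by 1 and i.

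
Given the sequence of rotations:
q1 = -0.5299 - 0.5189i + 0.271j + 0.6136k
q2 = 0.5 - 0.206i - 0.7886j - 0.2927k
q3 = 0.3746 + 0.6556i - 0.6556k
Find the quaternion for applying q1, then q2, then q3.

q2 · q1 = 0.0215 - 0.5549i + 0.8317j - 0.0031k
q3 · q2 · q1 = 0.3698 + 0.3515i + 0.6774j + 0.53k
0.3698 + 0.3515i + 0.6774j + 0.53k


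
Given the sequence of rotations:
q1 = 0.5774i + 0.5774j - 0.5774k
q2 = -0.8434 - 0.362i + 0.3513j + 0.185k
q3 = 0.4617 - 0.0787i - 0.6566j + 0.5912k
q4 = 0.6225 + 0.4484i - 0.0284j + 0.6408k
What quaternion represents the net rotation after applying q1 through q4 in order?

q2 · q1 = 0.113 - 0.7966i - 0.5892j + 0.0751k
q3 · q2 · q1 = -0.4418 - 0.0777i - 0.8113j - 0.3752k
q4 · q3 · q2 · q1 = -0.0228 + 0.2841i - 0.374j - 0.8827k
-0.0228 + 0.2841i - 0.374j - 0.8827k


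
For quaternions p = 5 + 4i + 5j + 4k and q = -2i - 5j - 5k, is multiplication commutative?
No: pq = 53 - 15i - 13j - 35k ≠ 53 - 5i - 37j - 15k = qp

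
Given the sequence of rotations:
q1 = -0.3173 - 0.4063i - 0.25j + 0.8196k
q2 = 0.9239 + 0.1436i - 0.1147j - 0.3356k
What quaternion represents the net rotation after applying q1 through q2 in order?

q2 · q1 = 0.0116 - 0.5989i - 0.1759j + 0.7812k
0.0116 - 0.5989i - 0.1759j + 0.7812k


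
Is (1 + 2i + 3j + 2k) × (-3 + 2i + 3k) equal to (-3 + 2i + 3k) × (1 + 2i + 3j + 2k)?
No: pq = -13 + 5i - 11j - 9k ≠ -13 - 13i - 7j + 3k = qp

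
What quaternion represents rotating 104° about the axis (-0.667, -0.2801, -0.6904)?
0.6157 - 0.5256i - 0.2207j - 0.544k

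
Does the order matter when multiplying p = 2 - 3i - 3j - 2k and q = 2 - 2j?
Yes: pq = -2 - 10i - 10j + 2k ≠ -2 - 2i - 10j - 10k = qp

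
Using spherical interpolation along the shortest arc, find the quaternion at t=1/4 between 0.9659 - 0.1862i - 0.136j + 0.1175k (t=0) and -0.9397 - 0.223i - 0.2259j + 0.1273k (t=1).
0.9938 - 0.0844i - 0.045j + 0.0568k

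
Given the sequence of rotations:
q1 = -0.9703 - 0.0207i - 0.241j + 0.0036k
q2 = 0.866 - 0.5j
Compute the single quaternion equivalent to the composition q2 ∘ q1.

q2 · q1 = -0.9608 - 0.0197i + 0.2764j - 0.0072k
-0.9608 - 0.0197i + 0.2764j - 0.0072k


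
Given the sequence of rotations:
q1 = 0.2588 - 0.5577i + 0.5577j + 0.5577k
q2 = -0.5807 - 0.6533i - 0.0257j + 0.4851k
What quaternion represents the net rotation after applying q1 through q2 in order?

q2 · q1 = -0.7708 - 0.1301i - 0.2367j - 0.577k
-0.7708 - 0.1301i - 0.2367j - 0.577k


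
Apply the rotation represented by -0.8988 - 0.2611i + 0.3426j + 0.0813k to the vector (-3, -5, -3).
(-0.117, -2.036, -6.232)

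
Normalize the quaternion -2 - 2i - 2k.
-0.5774 - 0.5774i - 0.5774k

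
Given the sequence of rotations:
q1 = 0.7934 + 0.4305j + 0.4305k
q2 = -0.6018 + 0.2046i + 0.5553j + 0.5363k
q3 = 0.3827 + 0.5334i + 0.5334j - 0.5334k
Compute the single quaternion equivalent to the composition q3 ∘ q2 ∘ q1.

q2 · q1 = -0.9474 + 0.1705i + 0.0934j + 0.2545k
q3 · q2 · q1 = -0.3676 - 0.2545i - 0.6963j + 0.5616k
-0.3676 - 0.2545i - 0.6963j + 0.5616k


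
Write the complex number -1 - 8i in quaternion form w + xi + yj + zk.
-1 - 8i + 0j + 0k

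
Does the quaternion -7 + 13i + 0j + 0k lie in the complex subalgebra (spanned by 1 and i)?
Yes. The quaternion -7 + 13i has j- and k-coefficients y = z = 0, so it lies in the complex subalgebra spanned by 1 and i.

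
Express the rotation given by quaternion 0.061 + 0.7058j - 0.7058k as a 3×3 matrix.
[[-0.9926, 0.0861, 0.0861], [-0.0861, 0.0037, -0.9963], [-0.0861, -0.9963, 0.0037]]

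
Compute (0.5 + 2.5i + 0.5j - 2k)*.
0.5 - 2.5i - 0.5j + 2k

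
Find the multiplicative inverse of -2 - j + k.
-0.3333 + 0.1667j - 0.1667k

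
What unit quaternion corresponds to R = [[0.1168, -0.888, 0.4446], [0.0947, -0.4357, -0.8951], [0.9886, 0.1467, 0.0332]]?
0.4226 + 0.6163i - 0.3218j + 0.5814k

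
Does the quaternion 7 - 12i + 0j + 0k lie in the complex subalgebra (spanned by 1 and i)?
Yes. The quaternion 7 - 12i has j- and k-coefficients y = z = 0, so it lies in the complex subalgebra spanned by 1 and i.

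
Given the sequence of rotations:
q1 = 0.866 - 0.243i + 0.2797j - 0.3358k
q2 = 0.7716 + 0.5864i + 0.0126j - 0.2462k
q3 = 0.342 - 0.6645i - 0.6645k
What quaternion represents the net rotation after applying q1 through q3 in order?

q2 · q1 = 0.7245 + 0.385i + 0.4835j - 0.3052k
q3 · q2 · q1 = 0.3008 - 0.0285i - 0.2933j - 0.9071k
0.3008 - 0.0285i - 0.2933j - 0.9071k


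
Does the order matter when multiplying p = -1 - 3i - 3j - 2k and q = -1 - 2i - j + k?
Yes: pq = -6 + 11j - 2k ≠ -6 + 10i - 3j + 4k = qp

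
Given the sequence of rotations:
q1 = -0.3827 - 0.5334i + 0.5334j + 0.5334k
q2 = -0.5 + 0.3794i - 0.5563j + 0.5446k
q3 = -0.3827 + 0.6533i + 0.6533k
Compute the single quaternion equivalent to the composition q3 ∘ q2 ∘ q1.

q2 · q1 = 0.4 - 0.4657i - 0.5467j - 0.5695k
q3 · q2 · q1 = 0.5232 + 0.7967i + 0.277j + 0.1221k
0.5232 + 0.7967i + 0.277j + 0.1221k


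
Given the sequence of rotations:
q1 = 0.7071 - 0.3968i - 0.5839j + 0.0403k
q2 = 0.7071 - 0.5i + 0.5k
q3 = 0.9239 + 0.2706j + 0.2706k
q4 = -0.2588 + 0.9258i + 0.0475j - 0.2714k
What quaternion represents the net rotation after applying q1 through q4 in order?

q2 · q1 = 0.2814 - 0.3422i - 0.5911j + 0.674k
q3 · q2 · q1 = 0.2376 + 0.0262i - 0.5626j + 0.7915k
q4 · q3 · q2 · q1 = 0.1558 + 0.0981i - 0.583j - 0.7914k
0.1558 + 0.0981i - 0.583j - 0.7914k


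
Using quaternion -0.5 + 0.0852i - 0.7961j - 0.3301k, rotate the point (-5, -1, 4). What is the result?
(5.853, 0.703, 2.693)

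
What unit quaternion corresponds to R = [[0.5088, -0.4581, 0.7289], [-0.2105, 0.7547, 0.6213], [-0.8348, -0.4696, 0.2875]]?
0.7986 - 0.3415i + 0.4895j + 0.0775k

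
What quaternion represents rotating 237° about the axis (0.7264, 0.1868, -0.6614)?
-0.4772 + 0.6384i + 0.1642j - 0.5812k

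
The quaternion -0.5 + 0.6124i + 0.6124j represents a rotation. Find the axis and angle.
axis = (√2/2, √2/2, 0), θ = 4π/3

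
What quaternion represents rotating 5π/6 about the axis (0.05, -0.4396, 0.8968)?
0.2588 + 0.0483i - 0.4246j + 0.8662k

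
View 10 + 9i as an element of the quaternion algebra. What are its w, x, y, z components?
10 + 9i + 0j + 0k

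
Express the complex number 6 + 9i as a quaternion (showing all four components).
6 + 9i + 0j + 0k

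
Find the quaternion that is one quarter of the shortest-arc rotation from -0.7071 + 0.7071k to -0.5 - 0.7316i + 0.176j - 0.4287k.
-0.8291 - 0.2718i + 0.0654j + 0.4841k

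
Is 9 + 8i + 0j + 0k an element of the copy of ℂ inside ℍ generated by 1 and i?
Yes. The quaternion 9 + 8i has j- and k-coefficients y = z = 0, so it lies in the complex subalgebra spanned by 1 and i.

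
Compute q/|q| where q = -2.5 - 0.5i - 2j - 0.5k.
-0.7625 - 0.1525i - 0.61j - 0.1525k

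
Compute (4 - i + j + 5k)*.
4 + i - j - 5k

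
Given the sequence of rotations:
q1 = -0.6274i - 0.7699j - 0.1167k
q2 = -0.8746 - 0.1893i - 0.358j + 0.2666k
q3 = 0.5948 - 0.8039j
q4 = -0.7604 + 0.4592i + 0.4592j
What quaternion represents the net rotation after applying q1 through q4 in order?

q2 · q1 = -0.3633 + 0.7958i + 0.484j + 0.0232k
q3 · q2 · q1 = 0.173 + 0.4547i + 0.5799j + 0.6535k
q4 · q3 · q2 · q1 = -0.6066 + 0.0338i - 0.6616j - 0.4394k
-0.6066 + 0.0338i - 0.6616j - 0.4394k


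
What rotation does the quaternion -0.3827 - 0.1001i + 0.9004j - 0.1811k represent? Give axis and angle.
axis = (-0.1083, 0.9746, -0.196), θ = 5π/4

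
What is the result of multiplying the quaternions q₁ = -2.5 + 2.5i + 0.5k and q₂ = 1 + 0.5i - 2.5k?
-2.5 + 1.25i + 6.5j + 6.75k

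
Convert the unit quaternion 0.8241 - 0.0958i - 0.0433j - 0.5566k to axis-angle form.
axis = (-0.1691, -0.0764, -0.9826), θ = 69°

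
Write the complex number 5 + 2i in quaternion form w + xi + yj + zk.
5 + 2i + 0j + 0k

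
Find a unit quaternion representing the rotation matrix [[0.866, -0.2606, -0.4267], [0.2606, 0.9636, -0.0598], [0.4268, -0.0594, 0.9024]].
0.9659 + 0.0001i - 0.2209j + 0.1349k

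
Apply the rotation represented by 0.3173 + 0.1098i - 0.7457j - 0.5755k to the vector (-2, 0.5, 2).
(0.451, 2.792, -0.502)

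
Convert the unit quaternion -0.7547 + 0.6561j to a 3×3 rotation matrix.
[[0.1391, 0, -0.9903], [0, 1, 0], [0.9903, 0, 0.1391]]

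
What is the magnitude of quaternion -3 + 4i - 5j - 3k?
√59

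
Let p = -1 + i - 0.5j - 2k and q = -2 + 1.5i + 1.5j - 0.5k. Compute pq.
0.25 - 0.25i - 3j + 6.75k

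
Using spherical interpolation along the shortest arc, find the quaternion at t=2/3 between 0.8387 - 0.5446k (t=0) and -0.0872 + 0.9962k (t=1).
0.38 - 0.925k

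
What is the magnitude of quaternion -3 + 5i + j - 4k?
√51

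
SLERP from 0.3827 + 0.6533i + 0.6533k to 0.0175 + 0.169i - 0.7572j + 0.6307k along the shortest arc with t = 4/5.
0.1057 + 0.2993i - 0.6467j + 0.6936k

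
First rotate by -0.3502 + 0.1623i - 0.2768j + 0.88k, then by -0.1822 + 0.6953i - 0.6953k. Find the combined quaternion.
0.5628 - 0.4655i - 0.6743j - 0.1093k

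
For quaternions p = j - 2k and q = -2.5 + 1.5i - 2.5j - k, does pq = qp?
No: pq = 0.5 - 6i - 5.5j + 3.5k ≠ 0.5 + 6i + 0.5j + 6.5k = qp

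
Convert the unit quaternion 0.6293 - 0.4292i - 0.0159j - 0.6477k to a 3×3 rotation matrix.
[[0.1605, 0.8288, 0.536], [-0.8015, -0.2075, 0.5608], [0.576, -0.5196, 0.6311]]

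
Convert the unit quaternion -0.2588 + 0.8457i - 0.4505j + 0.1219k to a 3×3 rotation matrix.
[[0.5644, -0.6989, 0.4394], [-0.8251, -0.4601, 0.3279], [-0.027, -0.5476, -0.8363]]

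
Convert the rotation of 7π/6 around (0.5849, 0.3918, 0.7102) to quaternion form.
-0.2588 + 0.565i + 0.3784j + 0.686k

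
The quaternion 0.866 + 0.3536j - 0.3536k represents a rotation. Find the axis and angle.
axis = (0, √2/2, -√2/2), θ = π/3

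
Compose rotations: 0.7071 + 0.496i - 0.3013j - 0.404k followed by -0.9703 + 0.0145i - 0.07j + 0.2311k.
-0.621 - 0.3731i + 0.3633j + 0.5858k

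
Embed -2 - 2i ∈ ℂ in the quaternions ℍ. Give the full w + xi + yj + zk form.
-2 - 2i + 0j + 0k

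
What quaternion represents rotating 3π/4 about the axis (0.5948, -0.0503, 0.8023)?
0.3827 + 0.5495i - 0.0465j + 0.7412k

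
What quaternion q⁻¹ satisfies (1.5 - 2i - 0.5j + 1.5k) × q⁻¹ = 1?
0.1714 + 0.2286i + 0.0571j - 0.1714k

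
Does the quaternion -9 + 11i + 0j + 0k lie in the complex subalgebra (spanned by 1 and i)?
Yes. The quaternion -9 + 11i has j- and k-coefficients y = z = 0, so it lies in the complex subalgebra spanned by 1 and i.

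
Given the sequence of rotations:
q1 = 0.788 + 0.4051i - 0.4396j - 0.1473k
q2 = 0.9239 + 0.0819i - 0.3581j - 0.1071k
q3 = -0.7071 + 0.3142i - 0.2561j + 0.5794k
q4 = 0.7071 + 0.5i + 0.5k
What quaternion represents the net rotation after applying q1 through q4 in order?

q2 · q1 = 0.5217 + 0.4445i - 0.7197j - 0.1114k
q3 · q2 · q1 = -0.6283 + 0.2951i + 0.6678j + 0.2688k
q4 · q3 · q2 · q1 = -0.7262 - 0.4394i + 0.4854j + 0.2098k
-0.7262 - 0.4394i + 0.4854j + 0.2098k


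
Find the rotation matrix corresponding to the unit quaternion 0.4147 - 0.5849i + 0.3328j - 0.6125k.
[[0.0282, 0.1187, 0.9925], [-0.8973, -0.4345, 0.0774], [0.4405, -0.8928, 0.0943]]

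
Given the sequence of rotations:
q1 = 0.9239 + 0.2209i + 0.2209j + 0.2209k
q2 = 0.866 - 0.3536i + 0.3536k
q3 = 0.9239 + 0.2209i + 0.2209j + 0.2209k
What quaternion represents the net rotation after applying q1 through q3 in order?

q2 · q1 = 0.8001 - 0.2135i + 0.3475j + 0.4399k
q3 · q2 · q1 = 0.6124 - 0.0001i + 0.3535j + 0.7071k
0.6124 - 0.0001i + 0.3535j + 0.7071k


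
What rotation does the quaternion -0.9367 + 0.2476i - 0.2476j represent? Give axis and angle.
axis = (√2/2, -√2/2, 0), θ = 319°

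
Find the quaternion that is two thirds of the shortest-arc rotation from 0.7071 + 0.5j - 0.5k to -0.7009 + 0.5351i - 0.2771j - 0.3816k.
0.8134 - 0.403i + 0.4106j + 0.0854k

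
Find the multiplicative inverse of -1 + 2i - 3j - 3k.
-0.0435 - 0.087i + 0.1304j + 0.1304k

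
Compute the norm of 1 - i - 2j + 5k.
√31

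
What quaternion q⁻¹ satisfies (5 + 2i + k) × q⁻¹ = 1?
0.1667 - 0.0667i - 0.0333k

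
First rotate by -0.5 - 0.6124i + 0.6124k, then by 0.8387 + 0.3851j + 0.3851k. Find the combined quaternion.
-0.6552 - 0.2778i - 0.4284j + 0.5569k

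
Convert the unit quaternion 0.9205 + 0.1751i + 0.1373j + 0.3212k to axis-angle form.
axis = (0.4481, 0.3514, 0.822), θ = 46°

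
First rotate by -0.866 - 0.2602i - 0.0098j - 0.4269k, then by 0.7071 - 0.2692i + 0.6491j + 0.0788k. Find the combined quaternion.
-0.6424 - 0.2272i - 0.7045j - 0.1986k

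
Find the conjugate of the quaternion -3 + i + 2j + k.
-3 - i - 2j - k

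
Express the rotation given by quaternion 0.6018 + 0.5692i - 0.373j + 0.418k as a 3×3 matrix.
[[0.3723, -0.9277, 0.0269], [0.0785, 0.0026, -0.9969], [0.9248, 0.3733, 0.0738]]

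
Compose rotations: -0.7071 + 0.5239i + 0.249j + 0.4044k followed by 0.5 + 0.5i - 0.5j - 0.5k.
-0.2888 - 0.1693i + 0.0139j + 0.9422k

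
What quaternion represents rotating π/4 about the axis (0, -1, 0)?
0.9239 - 0.3827j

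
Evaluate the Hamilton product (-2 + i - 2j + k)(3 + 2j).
-2 + i - 10j + 5k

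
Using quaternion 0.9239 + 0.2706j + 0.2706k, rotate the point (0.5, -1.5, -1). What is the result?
(0.604, -1.177, -1.323)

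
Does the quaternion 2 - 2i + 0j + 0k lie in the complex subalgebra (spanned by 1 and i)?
Yes. The quaternion 2 - 2i has j- and k-coefficients y = z = 0, so it lies in the complex subalgebra spanned by 1 and i.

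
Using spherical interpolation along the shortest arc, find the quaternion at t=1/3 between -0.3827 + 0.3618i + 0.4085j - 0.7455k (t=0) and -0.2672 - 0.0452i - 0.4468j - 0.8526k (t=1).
-0.3853 + 0.2484i + 0.1265j - 0.8797k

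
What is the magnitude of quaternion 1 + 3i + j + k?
√12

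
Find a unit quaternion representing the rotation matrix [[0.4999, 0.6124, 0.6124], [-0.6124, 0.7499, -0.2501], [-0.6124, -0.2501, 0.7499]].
0.866 + 0.3536j - 0.3536k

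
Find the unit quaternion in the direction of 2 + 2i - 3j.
0.4851 + 0.4851i - 0.7276j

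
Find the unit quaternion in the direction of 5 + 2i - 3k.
0.8111 + 0.3244i - 0.4867k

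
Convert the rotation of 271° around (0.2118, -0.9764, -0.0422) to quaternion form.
-0.7133 + 0.1485i - 0.6844j - 0.0296k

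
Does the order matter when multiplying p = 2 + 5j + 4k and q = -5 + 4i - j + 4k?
Yes: pq = -21 + 32i - 11j - 32k ≠ -21 - 16i - 43j + 8k = qp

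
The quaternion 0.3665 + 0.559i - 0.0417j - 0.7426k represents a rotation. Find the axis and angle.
axis = (0.6008, -0.0448, -0.7981), θ = 137°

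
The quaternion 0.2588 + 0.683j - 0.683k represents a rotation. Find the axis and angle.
axis = (0, √2/2, -√2/2), θ = 5π/6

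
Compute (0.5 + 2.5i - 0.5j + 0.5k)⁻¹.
0.0714 - 0.3571i + 0.0714j - 0.0714k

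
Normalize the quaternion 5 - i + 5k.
0.7001 - 0.14i + 0.7001k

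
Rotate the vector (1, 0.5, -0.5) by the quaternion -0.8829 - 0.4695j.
(0.145, 0.5, -1.109)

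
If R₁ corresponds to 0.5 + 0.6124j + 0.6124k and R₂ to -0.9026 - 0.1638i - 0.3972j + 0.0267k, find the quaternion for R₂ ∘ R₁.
-0.2244 - 0.3415i - 0.651j - 0.6397k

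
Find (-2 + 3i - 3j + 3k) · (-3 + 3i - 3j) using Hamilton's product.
-12 - 6i + 24j - 9k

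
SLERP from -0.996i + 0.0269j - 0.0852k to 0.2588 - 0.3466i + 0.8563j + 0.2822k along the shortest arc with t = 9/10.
0.2453 - 0.4576i + 0.8152j + 0.2565k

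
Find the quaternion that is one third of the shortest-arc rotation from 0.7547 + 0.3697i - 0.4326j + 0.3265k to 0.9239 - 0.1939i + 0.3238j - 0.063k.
0.9351 + 0.1992i - 0.1943j + 0.2193k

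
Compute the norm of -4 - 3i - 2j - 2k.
√33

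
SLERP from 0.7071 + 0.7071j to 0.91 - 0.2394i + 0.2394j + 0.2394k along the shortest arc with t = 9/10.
0.9048 - 0.2182i + 0.2936j + 0.2182k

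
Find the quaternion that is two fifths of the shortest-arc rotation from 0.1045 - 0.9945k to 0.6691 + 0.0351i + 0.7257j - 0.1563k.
0.429 + 0.0184i + 0.3813j - 0.8187k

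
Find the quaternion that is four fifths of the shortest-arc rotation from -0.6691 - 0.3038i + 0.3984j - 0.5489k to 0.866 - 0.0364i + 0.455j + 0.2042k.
-0.9039 - 0.0417i - 0.2948j - 0.3071k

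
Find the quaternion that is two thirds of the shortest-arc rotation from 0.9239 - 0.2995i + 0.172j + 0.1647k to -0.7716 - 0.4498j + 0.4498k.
0.8816 - 0.1093i + 0.3802j - 0.2573k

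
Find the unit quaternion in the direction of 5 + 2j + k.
0.9129 + 0.3651j + 0.1826k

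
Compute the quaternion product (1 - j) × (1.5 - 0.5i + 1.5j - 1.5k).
3 + i - 2k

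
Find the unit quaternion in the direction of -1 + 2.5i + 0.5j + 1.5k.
-0.3203 + 0.8006i + 0.1601j + 0.4804k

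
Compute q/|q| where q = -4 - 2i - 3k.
-0.7428 - 0.3714i - 0.5571k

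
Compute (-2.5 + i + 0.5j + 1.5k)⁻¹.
-0.2564 - 0.1026i - 0.0513j - 0.1538k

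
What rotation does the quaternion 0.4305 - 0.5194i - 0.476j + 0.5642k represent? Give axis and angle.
axis = (-0.5755, -0.5274, 0.6251), θ = 129°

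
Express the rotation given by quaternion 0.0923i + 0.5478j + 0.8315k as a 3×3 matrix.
[[-0.983, 0.1011, 0.1535], [0.1011, -0.3998, 0.911], [0.1535, 0.911, 0.3828]]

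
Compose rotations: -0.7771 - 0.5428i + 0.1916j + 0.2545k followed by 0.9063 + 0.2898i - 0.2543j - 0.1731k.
-0.4542 - 0.7487i + 0.3915j + 0.2827k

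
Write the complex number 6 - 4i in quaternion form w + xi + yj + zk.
6 - 4i + 0j + 0k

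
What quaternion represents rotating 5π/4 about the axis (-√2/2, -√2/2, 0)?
-0.3827 - 0.6533i - 0.6533j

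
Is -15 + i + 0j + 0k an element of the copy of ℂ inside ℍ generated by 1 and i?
Yes. The quaternion -15 + i has j- and k-coefficients y = z = 0, so it lies in the complex subalgebra spanned by 1 and i.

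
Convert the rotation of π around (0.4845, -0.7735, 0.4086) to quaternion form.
0.4845i - 0.7735j + 0.4086k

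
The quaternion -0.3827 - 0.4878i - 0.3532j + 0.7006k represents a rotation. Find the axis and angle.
axis = (-0.528, -0.3823, 0.7583), θ = 5π/4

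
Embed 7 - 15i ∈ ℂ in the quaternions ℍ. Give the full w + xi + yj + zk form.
7 - 15i + 0j + 0k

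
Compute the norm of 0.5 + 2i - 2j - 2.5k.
3.808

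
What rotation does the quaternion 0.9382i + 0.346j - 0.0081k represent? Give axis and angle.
axis = (0.9382, 0.346, -0.0081), θ = π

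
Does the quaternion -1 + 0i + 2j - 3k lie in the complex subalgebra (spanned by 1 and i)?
No. The quaternion -1 + 2j - 3k has j-coefficient y = 2 and k-coefficient z = -3, not both zero, so it does not lie in the complex subalgebra spanned by 1 and i.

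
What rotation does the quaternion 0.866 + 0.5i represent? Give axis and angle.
axis = (1, 0, 0), θ = π/3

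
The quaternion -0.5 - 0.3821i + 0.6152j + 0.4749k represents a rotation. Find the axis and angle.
axis = (-0.4412, 0.7104, 0.5484), θ = 4π/3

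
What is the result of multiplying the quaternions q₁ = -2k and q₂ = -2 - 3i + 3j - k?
-2 + 6i + 6j + 4k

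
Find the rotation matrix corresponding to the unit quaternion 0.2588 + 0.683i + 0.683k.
[[0.067, -0.3535, 0.933], [0.3535, -0.866, -0.3535], [0.933, 0.3535, 0.067]]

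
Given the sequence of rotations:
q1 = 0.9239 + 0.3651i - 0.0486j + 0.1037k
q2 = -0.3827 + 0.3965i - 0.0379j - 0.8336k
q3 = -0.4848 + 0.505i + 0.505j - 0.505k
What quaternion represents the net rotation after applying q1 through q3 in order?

q2 · q1 = -0.4137 + 0.1822i - 0.3619j - 0.8153k
q3 · q2 · q1 = -0.1204 - 0.8917i + 0.2862j + 0.3294k
-0.1204 - 0.8917i + 0.2862j + 0.3294k


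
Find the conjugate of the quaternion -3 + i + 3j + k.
-3 - i - 3j - k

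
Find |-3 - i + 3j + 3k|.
√28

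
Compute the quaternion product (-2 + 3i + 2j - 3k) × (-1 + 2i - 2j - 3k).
-9 - 19i + 5j - k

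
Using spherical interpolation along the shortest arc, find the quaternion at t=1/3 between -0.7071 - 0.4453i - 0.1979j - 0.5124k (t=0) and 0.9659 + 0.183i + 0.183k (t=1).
-0.8207 - 0.3688i - 0.1356j - 0.4148k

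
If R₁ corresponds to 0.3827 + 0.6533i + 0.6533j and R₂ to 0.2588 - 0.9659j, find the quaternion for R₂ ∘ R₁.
0.7301 + 0.1691i - 0.2006j + 0.631k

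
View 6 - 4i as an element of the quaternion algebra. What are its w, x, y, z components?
6 - 4i + 0j + 0k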